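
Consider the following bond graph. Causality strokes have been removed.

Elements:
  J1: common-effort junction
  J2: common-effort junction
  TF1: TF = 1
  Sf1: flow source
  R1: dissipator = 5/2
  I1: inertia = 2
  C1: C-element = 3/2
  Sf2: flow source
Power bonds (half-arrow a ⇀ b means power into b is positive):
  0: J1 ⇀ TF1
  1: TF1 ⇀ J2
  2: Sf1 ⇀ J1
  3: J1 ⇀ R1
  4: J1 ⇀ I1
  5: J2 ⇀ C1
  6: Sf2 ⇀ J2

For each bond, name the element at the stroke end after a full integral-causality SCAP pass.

bond 2 stroke at Sf1  (Sf1: flow source, stroke at near end)
bond 6 stroke at Sf2  (Sf2 fixes flow; stroke at Sf2)
bond 4 stroke at I1  (I1 integral (f out))
bond 5 stroke at J2  (prefer integral on C1)
bond 1 stroke at TF1  (J2: bond 5 brought effort, rest push out)
bond 0 stroke at J1  (TF1: transformer flips bond 1)
bond 3 stroke at R1  (common-e at J1 fixed by 0)

b0 stroke at J1
b1 stroke at TF1
b2 stroke at Sf1
b3 stroke at R1
b4 stroke at I1
b5 stroke at J2
b6 stroke at Sf2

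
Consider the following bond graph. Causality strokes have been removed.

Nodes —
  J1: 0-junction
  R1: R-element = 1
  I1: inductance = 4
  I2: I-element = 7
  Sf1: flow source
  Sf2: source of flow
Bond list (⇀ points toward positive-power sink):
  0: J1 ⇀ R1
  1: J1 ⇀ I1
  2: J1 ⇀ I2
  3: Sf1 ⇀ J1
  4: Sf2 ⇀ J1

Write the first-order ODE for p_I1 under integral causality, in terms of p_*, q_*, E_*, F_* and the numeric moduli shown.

#3 stroke at Sf1  (Sf1 (Sf) sets flow on bond)
#4 stroke at Sf2  (source Sf2 imposes f)
#1 stroke at I1  (prefer integral on I1)
#2 stroke at I2  (prefer integral on I2)
#0 stroke at J1  (only one effort-in slot at J1)

dp_I1/dt = F_Sf1 + F_Sf2 - p_I1/4 - p_I2/7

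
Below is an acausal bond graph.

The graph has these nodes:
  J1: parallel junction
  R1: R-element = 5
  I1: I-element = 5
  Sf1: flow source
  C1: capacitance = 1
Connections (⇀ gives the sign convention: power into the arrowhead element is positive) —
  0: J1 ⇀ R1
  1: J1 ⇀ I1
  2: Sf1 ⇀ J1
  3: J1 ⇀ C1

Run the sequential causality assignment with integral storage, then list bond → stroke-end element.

#2 →Sf1  (Sf1 fixes flow; stroke at Sf1)
#1 →I1  (I1: I, integral causality)
#3 →J1  (prefer integral on C1)
#0 →R1  (J1 effort already set via bond 3)

#0 stroke at R1
#1 stroke at I1
#2 stroke at Sf1
#3 stroke at J1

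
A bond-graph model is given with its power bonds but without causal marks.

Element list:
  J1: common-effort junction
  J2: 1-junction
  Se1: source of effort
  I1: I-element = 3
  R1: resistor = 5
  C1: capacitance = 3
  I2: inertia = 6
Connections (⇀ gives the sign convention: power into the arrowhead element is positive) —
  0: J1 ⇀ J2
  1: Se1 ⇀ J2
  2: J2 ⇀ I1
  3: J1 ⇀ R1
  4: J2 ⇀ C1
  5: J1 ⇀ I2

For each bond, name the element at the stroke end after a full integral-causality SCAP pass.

β0 stroke at J2
β1 stroke at J2
β2 stroke at I1
β3 stroke at J1
β4 stroke at J2
β5 stroke at I2

β1 |J2  (Se1: effort source, stroke at far end)
β2 |I1  (I1: I, integral causality)
β0 |J2  (J2: bond 2 brought flow, rest push out)
β4 |J2  (1-jn J2 has f-setter on 2)
β5 |I2  (I2 outputs flow p/I2)
β3 |J1  (J1 needs exactly one e-in)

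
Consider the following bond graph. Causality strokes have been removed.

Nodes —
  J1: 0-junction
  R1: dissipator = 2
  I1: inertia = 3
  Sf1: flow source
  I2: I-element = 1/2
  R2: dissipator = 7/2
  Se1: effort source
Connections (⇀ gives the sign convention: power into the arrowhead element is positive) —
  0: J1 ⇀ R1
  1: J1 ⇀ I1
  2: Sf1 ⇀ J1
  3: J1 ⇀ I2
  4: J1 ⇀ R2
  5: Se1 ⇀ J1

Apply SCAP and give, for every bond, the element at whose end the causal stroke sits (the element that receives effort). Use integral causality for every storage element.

b0 stroke at R1
b1 stroke at I1
b2 stroke at Sf1
b3 stroke at I2
b4 stroke at R2
b5 stroke at J1

bond 2 |Sf1  (Sf1 (Sf) sets flow on bond)
bond 5 |J1  (Se1 (Se) sets effort on bond)
bond 0 |R1  (0-jn J1 has e-setter on 5)
bond 1 |I1  (J1: bond 5 brought effort, rest push out)
bond 3 |I2  (common-e at J1 fixed by 5)
bond 4 |R2  (J1: bond 5 brought effort, rest push out)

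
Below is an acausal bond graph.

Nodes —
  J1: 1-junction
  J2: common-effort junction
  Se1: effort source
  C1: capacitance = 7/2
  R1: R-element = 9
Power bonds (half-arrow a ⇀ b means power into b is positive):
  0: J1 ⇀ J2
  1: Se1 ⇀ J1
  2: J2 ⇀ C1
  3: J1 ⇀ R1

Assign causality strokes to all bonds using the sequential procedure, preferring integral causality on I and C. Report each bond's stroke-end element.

bond 0 stroke at J1
bond 1 stroke at J1
bond 2 stroke at J2
bond 3 stroke at R1

β1 stroke→J1  (source Se1 imposes e)
β2 stroke→J2  (C1: C, integral causality)
β0 stroke→J1  (0-jn J2 has e-setter on 2)
β3 stroke→R1  (J1 needs exactly one f-in)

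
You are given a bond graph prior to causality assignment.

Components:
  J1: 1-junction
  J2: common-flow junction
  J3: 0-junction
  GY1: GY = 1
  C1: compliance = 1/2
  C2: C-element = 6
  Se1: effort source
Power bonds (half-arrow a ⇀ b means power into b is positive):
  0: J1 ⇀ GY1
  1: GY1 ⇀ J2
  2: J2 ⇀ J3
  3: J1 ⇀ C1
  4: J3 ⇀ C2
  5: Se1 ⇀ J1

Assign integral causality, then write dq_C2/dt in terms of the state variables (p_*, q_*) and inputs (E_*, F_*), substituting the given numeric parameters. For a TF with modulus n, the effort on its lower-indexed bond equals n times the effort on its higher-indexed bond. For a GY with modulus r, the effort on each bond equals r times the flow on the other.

#5 stroke→J1  (Se1 fixes effort; stroke away)
#3 stroke→J1  (C1: C, integral causality)
#0 stroke→GY1  (J1: last free bond brings flow in)
#1 stroke→GY1  (GY GY1: same side as bond 0)
#2 stroke→J2  (J2 flow already set via bond 1)
#4 stroke→J3  (J3 needs exactly one e-in)

dq_C2/dt = E_Se1 - 2*q_C1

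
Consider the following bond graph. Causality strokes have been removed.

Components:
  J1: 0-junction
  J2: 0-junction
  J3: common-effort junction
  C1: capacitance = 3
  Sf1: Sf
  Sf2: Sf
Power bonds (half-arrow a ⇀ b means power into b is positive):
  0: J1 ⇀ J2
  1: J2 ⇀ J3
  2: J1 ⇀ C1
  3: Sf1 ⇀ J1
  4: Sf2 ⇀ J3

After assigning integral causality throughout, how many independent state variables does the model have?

b3 stroke→Sf1  (Sf1 fixes flow; stroke at Sf1)
b4 stroke→Sf2  (Sf2 fixes flow; stroke at Sf2)
b1 stroke→J3  (only one effort-in slot at J3)
b0 stroke→J2  (J2 needs exactly one e-in)
b2 stroke→J1  (closing 0-jn rule on J1)

1  (C1 all integral)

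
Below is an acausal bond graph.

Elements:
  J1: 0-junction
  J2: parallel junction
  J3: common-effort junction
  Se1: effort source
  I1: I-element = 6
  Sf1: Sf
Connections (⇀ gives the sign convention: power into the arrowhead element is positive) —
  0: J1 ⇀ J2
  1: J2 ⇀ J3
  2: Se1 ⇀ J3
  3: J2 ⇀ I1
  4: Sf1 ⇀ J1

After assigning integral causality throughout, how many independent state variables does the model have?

1  (I1 all integral)

b2 stroke at J3  (Se1 fixes effort; stroke away)
b4 stroke at Sf1  (Sf1 (Sf) sets flow on bond)
b0 stroke at J1  (J1 needs exactly one e-in)
b1 stroke at J2  (0-jn J3 has e-setter on 2)
b3 stroke at I1  (J2: bond 1 brought effort, rest push out)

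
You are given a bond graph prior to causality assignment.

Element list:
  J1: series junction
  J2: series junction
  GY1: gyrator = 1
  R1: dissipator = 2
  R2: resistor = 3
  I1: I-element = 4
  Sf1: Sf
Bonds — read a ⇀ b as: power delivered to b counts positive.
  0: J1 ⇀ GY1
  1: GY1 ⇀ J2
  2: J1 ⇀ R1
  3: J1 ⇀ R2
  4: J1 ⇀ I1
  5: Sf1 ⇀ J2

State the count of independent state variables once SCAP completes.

#5 stroke→Sf1  (Sf1 (Sf) sets flow on bond)
#1 stroke→J2  (J2: bond 5 brought flow, rest push out)
#0 stroke→J1  (GY1 both-in/both-out from 1)
#4 stroke→I1  (prefer integral on I1)
#2 stroke→J1  (common-f at J1 fixed by 4)
#3 stroke→J1  (J1: bond 4 brought flow, rest push out)

1  (I1 all integral)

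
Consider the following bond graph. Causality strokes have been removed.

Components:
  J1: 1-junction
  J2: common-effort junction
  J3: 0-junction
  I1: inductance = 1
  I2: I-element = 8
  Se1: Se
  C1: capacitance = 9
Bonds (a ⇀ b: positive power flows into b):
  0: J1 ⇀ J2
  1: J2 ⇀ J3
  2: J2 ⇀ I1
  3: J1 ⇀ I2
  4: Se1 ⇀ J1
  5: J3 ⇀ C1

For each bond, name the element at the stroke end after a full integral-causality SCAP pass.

β0 |J1
β1 |J2
β2 |I1
β3 |I2
β4 |J1
β5 |J3

b4 |J1  (source Se1 imposes e)
b2 |I1  (I1 integral (f out))
b3 |I2  (I2 integral (f out))
b0 |J1  (J1: bond 3 brought flow, rest push out)
b1 |J2  (J2: last free bond brings effort in)
b5 |J3  (closing 0-jn rule on J3)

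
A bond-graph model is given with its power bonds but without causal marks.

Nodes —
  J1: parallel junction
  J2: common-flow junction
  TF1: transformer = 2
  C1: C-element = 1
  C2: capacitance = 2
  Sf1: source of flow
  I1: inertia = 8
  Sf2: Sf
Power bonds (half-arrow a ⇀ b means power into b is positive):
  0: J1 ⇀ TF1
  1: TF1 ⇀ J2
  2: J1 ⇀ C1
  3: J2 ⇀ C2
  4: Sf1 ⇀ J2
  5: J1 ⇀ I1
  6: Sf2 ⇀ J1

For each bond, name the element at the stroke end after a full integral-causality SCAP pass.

bond 4 →Sf1  (Sf1 fixes flow; stroke at Sf1)
bond 6 →Sf2  (Sf2: flow source, stroke at near end)
bond 1 →J2  (J2 flow already set via bond 4)
bond 3 →J2  (J2 flow already set via bond 4)
bond 0 →TF1  (TF1: transformer flips bond 1)
bond 2 →J1  (prefer integral on C1)
bond 5 →I1  (0-jn J1 has e-setter on 2)

b0 stroke→TF1
b1 stroke→J2
b2 stroke→J1
b3 stroke→J2
b4 stroke→Sf1
b5 stroke→I1
b6 stroke→Sf2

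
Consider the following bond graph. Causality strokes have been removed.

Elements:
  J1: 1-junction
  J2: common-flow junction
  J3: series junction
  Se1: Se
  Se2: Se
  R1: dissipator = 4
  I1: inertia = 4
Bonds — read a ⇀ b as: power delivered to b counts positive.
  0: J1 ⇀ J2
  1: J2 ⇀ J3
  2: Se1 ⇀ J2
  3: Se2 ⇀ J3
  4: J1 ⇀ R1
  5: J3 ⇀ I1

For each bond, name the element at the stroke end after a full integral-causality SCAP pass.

β0 →J2
β1 →J3
β2 →J2
β3 →J3
β4 →J1
β5 →I1

#2 stroke at J2  (Se1 fixes effort; stroke away)
#3 stroke at J3  (Se2 (Se) sets effort on bond)
#5 stroke at I1  (I1 integral (f out))
#1 stroke at J3  (J3: bond 5 brought flow, rest push out)
#0 stroke at J2  (common-f at J2 fixed by 1)
#4 stroke at J1  (common-f at J1 fixed by 0)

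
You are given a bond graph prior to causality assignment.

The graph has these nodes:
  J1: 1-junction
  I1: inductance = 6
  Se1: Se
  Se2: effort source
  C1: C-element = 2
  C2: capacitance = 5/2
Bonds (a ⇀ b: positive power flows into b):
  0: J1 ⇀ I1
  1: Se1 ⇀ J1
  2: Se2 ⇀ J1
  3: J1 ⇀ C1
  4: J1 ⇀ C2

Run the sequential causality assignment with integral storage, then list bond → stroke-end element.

b1 stroke→J1  (Se1 (Se) sets effort on bond)
b2 stroke→J1  (source Se2 imposes e)
b0 stroke→I1  (prefer integral on I1)
b3 stroke→J1  (J1: bond 0 brought flow, rest push out)
b4 stroke→J1  (J1: bond 0 brought flow, rest push out)

b0 →I1
b1 →J1
b2 →J1
b3 →J1
b4 →J1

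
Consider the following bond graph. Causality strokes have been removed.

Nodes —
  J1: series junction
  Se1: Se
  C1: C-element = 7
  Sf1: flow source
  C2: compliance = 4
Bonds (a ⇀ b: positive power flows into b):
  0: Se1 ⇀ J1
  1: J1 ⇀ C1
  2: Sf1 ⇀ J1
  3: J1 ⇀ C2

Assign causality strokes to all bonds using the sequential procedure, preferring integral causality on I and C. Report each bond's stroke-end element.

#0 →J1
#1 →J1
#2 →Sf1
#3 →J1

β0 stroke at J1  (source Se1 imposes e)
β2 stroke at Sf1  (Sf1 (Sf) sets flow on bond)
β1 stroke at J1  (J1 flow already set via bond 2)
β3 stroke at J1  (J1 flow already set via bond 2)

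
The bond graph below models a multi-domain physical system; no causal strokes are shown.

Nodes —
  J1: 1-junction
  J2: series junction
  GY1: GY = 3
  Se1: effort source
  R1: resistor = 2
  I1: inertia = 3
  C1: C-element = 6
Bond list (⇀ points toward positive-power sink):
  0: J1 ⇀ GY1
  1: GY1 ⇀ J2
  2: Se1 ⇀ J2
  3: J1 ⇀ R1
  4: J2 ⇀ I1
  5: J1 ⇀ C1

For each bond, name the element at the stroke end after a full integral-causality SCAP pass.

β0 |J1
β1 |J2
β2 |J2
β3 |R1
β4 |I1
β5 |J1

#2 |J2  (Se1 (Se) sets effort on bond)
#4 |I1  (I1: I, integral causality)
#1 |J2  (common-f at J2 fixed by 4)
#0 |J1  (through GY1, causality inverts; strokes same side of GY1)
#5 |J1  (C1: C, integral causality)
#3 |R1  (closing 1-jn rule on J1)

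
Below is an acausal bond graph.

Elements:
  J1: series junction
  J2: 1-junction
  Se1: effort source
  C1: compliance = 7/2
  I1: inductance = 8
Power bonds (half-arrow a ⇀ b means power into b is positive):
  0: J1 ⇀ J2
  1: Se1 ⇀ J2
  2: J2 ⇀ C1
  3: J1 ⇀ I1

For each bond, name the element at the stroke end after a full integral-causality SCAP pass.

b0 →J1
b1 →J2
b2 →J2
b3 →I1

b1 →J2  (Se1: effort source, stroke at far end)
b2 →J2  (C1 integral (e out))
b0 →J1  (J2: last free bond brings flow in)
b3 →I1  (closing 1-jn rule on J1)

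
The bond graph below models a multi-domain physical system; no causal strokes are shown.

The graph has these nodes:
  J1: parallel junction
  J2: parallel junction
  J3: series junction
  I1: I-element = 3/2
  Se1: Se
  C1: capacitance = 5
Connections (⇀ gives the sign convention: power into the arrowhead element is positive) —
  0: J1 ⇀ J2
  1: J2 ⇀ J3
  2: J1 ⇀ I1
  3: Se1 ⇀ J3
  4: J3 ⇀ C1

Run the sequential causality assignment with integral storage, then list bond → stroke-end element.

b0 →J1
b1 →J2
b2 →I1
b3 →J3
b4 →J3

bond 3 stroke→J3  (source Se1 imposes e)
bond 2 stroke→I1  (I1: I, integral causality)
bond 0 stroke→J1  (closing 0-jn rule on J1)
bond 1 stroke→J2  (J2: last free bond brings effort in)
bond 4 stroke→J3  (J3 flow already set via bond 1)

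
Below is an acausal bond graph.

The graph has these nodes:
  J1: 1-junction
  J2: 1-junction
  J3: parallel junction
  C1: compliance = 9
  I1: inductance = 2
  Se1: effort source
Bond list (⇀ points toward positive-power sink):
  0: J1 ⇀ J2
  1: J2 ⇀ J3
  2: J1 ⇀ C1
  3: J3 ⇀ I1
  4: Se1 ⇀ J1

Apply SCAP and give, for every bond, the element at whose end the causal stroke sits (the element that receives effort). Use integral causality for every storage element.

bond 0 stroke→J2
bond 1 stroke→J3
bond 2 stroke→J1
bond 3 stroke→I1
bond 4 stroke→J1

b4 →J1  (Se1: effort source, stroke at far end)
b2 →J1  (prefer integral on C1)
b0 →J2  (only one flow-in slot at J1)
b1 →J3  (closing 1-jn rule on J2)
b3 →I1  (0-jn J3 has e-setter on 1)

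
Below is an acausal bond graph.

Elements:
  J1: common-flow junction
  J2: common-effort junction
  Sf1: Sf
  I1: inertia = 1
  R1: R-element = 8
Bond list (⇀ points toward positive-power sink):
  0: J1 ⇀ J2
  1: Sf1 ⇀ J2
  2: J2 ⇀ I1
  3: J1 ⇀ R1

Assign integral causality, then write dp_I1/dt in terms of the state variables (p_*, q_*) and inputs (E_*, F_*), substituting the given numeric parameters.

β1 stroke at Sf1  (Sf1: flow source, stroke at near end)
β2 stroke at I1  (prefer integral on I1)
β0 stroke at J2  (closing 0-jn rule on J2)
β3 stroke at J1  (J1: bond 0 brought flow, rest push out)

dp_I1/dt = 8*F_Sf1 - 8*p_I1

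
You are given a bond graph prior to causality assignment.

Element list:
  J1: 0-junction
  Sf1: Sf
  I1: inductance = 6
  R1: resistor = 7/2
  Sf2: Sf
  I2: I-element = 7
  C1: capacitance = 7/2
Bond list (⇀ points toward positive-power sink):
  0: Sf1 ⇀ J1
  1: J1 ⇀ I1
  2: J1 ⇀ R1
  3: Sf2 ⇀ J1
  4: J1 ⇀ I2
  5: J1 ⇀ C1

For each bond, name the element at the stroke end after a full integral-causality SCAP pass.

b0 stroke at Sf1  (source Sf1 imposes f)
b3 stroke at Sf2  (Sf2: flow source, stroke at near end)
b1 stroke at I1  (I1 integral (f out))
b4 stroke at I2  (I2 outputs flow p/I2)
b5 stroke at J1  (C1: C, integral causality)
b2 stroke at R1  (0-jn J1 has e-setter on 5)

b0 →Sf1
b1 →I1
b2 →R1
b3 →Sf2
b4 →I2
b5 →J1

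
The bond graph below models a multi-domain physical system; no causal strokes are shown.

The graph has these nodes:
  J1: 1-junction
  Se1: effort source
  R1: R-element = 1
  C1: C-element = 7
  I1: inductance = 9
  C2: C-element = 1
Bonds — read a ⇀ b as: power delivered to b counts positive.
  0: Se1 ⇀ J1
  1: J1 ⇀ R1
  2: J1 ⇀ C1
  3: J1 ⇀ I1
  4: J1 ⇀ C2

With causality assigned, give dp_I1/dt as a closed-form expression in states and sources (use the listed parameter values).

dp_I1/dt = E_Se1 - p_I1/9 - q_C1/7 - q_C2

b0 →J1  (Se1 fixes effort; stroke away)
b2 →J1  (C1 outputs effort q/C1)
b3 →I1  (prefer integral on I1)
b1 →J1  (common-f at J1 fixed by 3)
b4 →J1  (J1 flow already set via bond 3)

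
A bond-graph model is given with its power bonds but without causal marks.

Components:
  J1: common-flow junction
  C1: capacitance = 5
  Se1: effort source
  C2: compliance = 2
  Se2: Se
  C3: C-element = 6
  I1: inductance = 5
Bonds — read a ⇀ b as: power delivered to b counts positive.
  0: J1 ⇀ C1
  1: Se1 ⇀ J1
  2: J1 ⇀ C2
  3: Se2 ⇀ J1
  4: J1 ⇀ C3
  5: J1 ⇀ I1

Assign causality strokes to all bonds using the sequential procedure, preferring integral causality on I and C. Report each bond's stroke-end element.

bond 1 stroke at J1  (Se1: effort source, stroke at far end)
bond 3 stroke at J1  (Se2 (Se) sets effort on bond)
bond 0 stroke at J1  (C1 integral (e out))
bond 2 stroke at J1  (C2: C, integral causality)
bond 4 stroke at J1  (C3 outputs effort q/C3)
bond 5 stroke at I1  (J1: last free bond brings flow in)

β0 stroke→J1
β1 stroke→J1
β2 stroke→J1
β3 stroke→J1
β4 stroke→J1
β5 stroke→I1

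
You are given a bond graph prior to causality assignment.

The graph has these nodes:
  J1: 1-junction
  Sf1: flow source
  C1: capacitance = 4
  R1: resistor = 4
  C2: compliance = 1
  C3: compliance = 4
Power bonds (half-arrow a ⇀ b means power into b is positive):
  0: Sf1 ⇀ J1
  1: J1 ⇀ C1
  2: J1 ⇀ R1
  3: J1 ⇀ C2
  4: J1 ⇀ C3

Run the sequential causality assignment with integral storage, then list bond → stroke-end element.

b0 stroke at Sf1  (source Sf1 imposes f)
b1 stroke at J1  (J1 flow already set via bond 0)
b2 stroke at J1  (1-jn J1 has f-setter on 0)
b3 stroke at J1  (1-jn J1 has f-setter on 0)
b4 stroke at J1  (common-f at J1 fixed by 0)

#0 |Sf1
#1 |J1
#2 |J1
#3 |J1
#4 |J1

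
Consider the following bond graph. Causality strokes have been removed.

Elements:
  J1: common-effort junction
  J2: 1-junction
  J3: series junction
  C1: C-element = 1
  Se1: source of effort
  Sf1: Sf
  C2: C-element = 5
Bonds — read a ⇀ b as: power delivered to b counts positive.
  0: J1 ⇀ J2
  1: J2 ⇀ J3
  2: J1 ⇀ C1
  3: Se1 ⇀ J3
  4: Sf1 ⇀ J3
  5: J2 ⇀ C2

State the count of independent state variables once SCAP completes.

b3 stroke at J3  (Se1: effort source, stroke at far end)
b4 stroke at Sf1  (source Sf1 imposes f)
b1 stroke at J3  (common-f at J3 fixed by 4)
b0 stroke at J2  (1-jn J2 has f-setter on 1)
b5 stroke at J2  (1-jn J2 has f-setter on 1)
b2 stroke at J1  (only one effort-in slot at J1)

2  (C1, C2 all integral)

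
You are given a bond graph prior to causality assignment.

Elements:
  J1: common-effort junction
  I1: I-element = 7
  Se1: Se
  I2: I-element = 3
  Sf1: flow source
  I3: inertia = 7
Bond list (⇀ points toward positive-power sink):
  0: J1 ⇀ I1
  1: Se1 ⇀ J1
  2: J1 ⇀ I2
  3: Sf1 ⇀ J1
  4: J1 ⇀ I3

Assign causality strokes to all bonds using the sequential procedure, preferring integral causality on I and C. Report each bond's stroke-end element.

b1 stroke→J1  (Se1 fixes effort; stroke away)
b3 stroke→Sf1  (Sf1 fixes flow; stroke at Sf1)
b0 stroke→I1  (J1 effort already set via bond 1)
b2 stroke→I2  (J1: bond 1 brought effort, rest push out)
b4 stroke→I3  (J1: bond 1 brought effort, rest push out)

bond 0 stroke→I1
bond 1 stroke→J1
bond 2 stroke→I2
bond 3 stroke→Sf1
bond 4 stroke→I3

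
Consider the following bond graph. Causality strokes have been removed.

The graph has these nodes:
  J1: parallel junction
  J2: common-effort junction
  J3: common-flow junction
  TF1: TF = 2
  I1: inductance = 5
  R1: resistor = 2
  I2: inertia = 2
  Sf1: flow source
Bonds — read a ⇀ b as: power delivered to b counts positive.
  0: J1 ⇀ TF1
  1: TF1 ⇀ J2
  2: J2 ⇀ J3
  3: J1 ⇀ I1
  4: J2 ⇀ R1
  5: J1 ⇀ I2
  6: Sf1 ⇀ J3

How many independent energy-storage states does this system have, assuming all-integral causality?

2  (I1, I2 all integral)

b6 stroke at Sf1  (source Sf1 imposes f)
b2 stroke at J3  (common-f at J3 fixed by 6)
b3 stroke at I1  (I1: I, integral causality)
b5 stroke at I2  (I2: I, integral causality)
b0 stroke at J1  (closing 0-jn rule on J1)
b1 stroke at TF1  (TF1 one-in-one-out from 0)
b4 stroke at J2  (J2 needs exactly one e-in)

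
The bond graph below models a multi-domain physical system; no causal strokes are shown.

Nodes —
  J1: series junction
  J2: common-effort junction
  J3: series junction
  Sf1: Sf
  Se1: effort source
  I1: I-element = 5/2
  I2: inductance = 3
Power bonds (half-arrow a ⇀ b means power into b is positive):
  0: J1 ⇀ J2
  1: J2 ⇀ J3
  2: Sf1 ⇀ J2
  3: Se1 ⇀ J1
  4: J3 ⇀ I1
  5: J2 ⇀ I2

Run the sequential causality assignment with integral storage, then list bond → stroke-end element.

bond 0 →J2
bond 1 →J3
bond 2 →Sf1
bond 3 →J1
bond 4 →I1
bond 5 →I2

bond 2 stroke at Sf1  (source Sf1 imposes f)
bond 3 stroke at J1  (source Se1 imposes e)
bond 0 stroke at J2  (only one flow-in slot at J1)
bond 1 stroke at J3  (0-jn J2 has e-setter on 0)
bond 5 stroke at I2  (J2 effort already set via bond 0)
bond 4 stroke at I1  (only one flow-in slot at J3)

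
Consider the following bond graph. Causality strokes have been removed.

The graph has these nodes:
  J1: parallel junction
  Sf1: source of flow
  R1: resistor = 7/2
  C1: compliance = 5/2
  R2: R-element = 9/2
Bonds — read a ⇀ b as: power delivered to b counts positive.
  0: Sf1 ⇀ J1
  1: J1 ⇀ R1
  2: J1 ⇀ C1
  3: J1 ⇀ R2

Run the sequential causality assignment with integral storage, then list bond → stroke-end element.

#0 stroke at Sf1
#1 stroke at R1
#2 stroke at J1
#3 stroke at R2

bond 0 |Sf1  (Sf1: flow source, stroke at near end)
bond 2 |J1  (prefer integral on C1)
bond 1 |R1  (0-jn J1 has e-setter on 2)
bond 3 |R2  (0-jn J1 has e-setter on 2)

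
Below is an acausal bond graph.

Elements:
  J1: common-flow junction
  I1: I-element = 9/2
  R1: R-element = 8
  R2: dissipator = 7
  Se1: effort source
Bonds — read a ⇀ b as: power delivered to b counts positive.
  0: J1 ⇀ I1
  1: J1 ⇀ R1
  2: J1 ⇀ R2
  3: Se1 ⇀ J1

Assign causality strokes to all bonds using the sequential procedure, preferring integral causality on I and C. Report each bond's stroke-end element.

#0 |I1
#1 |J1
#2 |J1
#3 |J1

β3 stroke at J1  (Se1 fixes effort; stroke away)
β0 stroke at I1  (I1 outputs flow p/I1)
β1 stroke at J1  (common-f at J1 fixed by 0)
β2 stroke at J1  (1-jn J1 has f-setter on 0)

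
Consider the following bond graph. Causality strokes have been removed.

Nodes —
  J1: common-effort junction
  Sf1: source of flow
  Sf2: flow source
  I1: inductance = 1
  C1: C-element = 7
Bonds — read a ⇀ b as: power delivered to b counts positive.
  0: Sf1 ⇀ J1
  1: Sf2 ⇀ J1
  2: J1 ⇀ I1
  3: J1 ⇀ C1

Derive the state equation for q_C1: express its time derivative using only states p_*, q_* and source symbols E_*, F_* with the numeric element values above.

b0 →Sf1  (Sf1 (Sf) sets flow on bond)
b1 →Sf2  (Sf2: flow source, stroke at near end)
b2 →I1  (I1 integral (f out))
b3 →J1  (J1: last free bond brings effort in)

dq_C1/dt = F_Sf1 + F_Sf2 - p_I1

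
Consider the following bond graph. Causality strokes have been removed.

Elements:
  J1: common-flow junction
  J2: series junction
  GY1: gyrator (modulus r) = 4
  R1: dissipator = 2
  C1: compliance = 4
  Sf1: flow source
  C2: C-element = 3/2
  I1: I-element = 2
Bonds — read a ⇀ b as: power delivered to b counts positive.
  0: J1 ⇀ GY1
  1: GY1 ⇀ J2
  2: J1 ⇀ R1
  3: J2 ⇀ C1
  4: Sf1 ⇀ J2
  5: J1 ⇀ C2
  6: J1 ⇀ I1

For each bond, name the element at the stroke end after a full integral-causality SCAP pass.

b0 →J1
b1 →J2
b2 →J1
b3 →J2
b4 →Sf1
b5 →J1
b6 →I1

bond 4 |Sf1  (Sf1: flow source, stroke at near end)
bond 1 |J2  (common-f at J2 fixed by 4)
bond 3 |J2  (J2 flow already set via bond 4)
bond 0 |J1  (GY1 both-in/both-out from 1)
bond 5 |J1  (C2: C, integral causality)
bond 6 |I1  (I1 integral (f out))
bond 2 |J1  (J1 flow already set via bond 6)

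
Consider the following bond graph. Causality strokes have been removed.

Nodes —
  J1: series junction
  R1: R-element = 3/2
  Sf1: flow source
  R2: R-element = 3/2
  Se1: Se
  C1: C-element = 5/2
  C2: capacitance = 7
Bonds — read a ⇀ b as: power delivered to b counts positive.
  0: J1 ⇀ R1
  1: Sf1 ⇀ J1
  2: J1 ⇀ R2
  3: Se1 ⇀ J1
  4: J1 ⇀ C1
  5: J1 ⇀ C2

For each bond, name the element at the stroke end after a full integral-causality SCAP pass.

b1 stroke→Sf1  (source Sf1 imposes f)
b3 stroke→J1  (Se1 (Se) sets effort on bond)
b0 stroke→J1  (1-jn J1 has f-setter on 1)
b2 stroke→J1  (J1: bond 1 brought flow, rest push out)
b4 stroke→J1  (1-jn J1 has f-setter on 1)
b5 stroke→J1  (J1: bond 1 brought flow, rest push out)

#0 →J1
#1 →Sf1
#2 →J1
#3 →J1
#4 →J1
#5 →J1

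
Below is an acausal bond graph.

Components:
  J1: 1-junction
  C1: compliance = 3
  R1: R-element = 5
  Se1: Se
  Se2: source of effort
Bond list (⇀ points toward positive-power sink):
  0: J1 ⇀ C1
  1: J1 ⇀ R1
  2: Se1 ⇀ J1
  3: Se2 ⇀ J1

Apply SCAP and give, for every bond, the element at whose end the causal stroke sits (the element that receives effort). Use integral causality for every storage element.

bond 2 |J1  (Se1 (Se) sets effort on bond)
bond 3 |J1  (Se2: effort source, stroke at far end)
bond 0 |J1  (C1 integral (e out))
bond 1 |R1  (only one flow-in slot at J1)

β0 |J1
β1 |R1
β2 |J1
β3 |J1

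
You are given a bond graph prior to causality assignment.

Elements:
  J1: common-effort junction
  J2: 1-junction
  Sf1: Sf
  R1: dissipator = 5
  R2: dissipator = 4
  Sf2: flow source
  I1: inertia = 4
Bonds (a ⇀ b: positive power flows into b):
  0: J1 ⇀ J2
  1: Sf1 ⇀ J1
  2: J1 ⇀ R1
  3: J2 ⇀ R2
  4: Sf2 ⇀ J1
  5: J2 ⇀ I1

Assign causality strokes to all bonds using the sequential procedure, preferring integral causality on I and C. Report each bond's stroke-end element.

#1 stroke→Sf1  (Sf1 (Sf) sets flow on bond)
#4 stroke→Sf2  (Sf2 fixes flow; stroke at Sf2)
#5 stroke→I1  (I1 outputs flow p/I1)
#0 stroke→J2  (common-f at J2 fixed by 5)
#3 stroke→J2  (common-f at J2 fixed by 5)
#2 stroke→J1  (only one effort-in slot at J1)

#0 stroke→J2
#1 stroke→Sf1
#2 stroke→J1
#3 stroke→J2
#4 stroke→Sf2
#5 stroke→I1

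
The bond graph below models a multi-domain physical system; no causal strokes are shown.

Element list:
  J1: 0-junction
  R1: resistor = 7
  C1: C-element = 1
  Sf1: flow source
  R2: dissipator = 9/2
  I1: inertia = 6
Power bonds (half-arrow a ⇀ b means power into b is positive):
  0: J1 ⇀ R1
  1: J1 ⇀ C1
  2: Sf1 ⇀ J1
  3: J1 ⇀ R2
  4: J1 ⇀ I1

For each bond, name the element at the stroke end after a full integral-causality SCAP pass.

bond 0 →R1
bond 1 →J1
bond 2 →Sf1
bond 3 →R2
bond 4 →I1

β2 stroke→Sf1  (Sf1 fixes flow; stroke at Sf1)
β1 stroke→J1  (C1 outputs effort q/C1)
β0 stroke→R1  (0-jn J1 has e-setter on 1)
β3 stroke→R2  (common-e at J1 fixed by 1)
β4 stroke→I1  (common-e at J1 fixed by 1)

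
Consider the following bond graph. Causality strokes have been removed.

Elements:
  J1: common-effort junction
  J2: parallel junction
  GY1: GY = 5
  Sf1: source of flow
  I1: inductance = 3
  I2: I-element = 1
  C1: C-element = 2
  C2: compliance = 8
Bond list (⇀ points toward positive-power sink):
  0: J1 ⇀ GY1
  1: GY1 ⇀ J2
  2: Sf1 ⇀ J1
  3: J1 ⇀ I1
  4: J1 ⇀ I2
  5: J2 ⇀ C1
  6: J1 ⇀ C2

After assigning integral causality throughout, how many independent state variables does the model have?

4  (C1, C2, I1, I2 all integral)

b2 |Sf1  (Sf1: flow source, stroke at near end)
b3 |I1  (prefer integral on I1)
b4 |I2  (I2 outputs flow p/I2)
b5 |J2  (C1: C, integral causality)
b1 |GY1  (J2 effort already set via bond 5)
b0 |GY1  (GY GY1: same side as bond 1)
b6 |J1  (closing 0-jn rule on J1)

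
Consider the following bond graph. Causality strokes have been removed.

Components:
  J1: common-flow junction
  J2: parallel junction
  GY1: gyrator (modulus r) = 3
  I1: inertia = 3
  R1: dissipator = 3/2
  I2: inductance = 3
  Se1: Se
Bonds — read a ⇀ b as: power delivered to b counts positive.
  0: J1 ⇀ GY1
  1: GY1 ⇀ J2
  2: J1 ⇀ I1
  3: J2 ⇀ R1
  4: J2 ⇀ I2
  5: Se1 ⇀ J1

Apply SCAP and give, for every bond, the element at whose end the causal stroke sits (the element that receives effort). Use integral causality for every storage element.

#5 →J1  (Se1 fixes effort; stroke away)
#2 →I1  (I1: I, integral causality)
#0 →J1  (1-jn J1 has f-setter on 2)
#1 →J2  (GY1 both-in/both-out from 0)
#3 →R1  (J2 effort already set via bond 1)
#4 →I2  (J2 effort already set via bond 1)

b0 |J1
b1 |J2
b2 |I1
b3 |R1
b4 |I2
b5 |J1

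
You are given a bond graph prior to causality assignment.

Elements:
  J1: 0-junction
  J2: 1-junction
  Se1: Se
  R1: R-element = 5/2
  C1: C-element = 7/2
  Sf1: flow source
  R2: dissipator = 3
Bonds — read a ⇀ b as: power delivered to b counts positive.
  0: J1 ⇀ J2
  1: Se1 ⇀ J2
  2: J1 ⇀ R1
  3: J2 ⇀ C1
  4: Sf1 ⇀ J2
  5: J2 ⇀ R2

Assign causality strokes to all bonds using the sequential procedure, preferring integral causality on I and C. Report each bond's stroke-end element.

b0 stroke at J2
b1 stroke at J2
b2 stroke at J1
b3 stroke at J2
b4 stroke at Sf1
b5 stroke at J2

#1 stroke at J2  (Se1: effort source, stroke at far end)
#4 stroke at Sf1  (Sf1 (Sf) sets flow on bond)
#0 stroke at J2  (1-jn J2 has f-setter on 4)
#3 stroke at J2  (common-f at J2 fixed by 4)
#5 stroke at J2  (J2: bond 4 brought flow, rest push out)
#2 stroke at J1  (J1: last free bond brings effort in)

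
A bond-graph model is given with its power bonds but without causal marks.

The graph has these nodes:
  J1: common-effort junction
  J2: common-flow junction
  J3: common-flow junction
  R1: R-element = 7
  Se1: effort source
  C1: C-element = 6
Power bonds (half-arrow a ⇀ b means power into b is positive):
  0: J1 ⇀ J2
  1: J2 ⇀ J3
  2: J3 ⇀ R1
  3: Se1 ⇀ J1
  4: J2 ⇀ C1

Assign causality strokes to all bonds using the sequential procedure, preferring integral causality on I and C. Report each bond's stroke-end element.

#0 |J2
#1 |J3
#2 |R1
#3 |J1
#4 |J2

b3 |J1  (Se1 fixes effort; stroke away)
b0 |J2  (J1 effort already set via bond 3)
b4 |J2  (C1: C, integral causality)
b1 |J3  (J2 needs exactly one f-in)
b2 |R1  (closing 1-jn rule on J3)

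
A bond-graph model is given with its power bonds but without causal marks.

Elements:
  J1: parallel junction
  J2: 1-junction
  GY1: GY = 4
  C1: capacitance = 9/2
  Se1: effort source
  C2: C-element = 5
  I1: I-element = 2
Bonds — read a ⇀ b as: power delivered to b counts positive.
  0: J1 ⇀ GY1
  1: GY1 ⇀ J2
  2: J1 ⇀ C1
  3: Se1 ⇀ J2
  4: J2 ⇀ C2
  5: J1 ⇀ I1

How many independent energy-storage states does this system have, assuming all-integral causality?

β3 →J2  (Se1 fixes effort; stroke away)
β2 →J1  (prefer integral on C1)
β0 →GY1  (J1: bond 2 brought effort, rest push out)
β5 →I1  (J1 effort already set via bond 2)
β1 →GY1  (GY1: gyrator matches bond 0)
β4 →J2  (common-f at J2 fixed by 1)

3  (C1, C2, I1 all integral)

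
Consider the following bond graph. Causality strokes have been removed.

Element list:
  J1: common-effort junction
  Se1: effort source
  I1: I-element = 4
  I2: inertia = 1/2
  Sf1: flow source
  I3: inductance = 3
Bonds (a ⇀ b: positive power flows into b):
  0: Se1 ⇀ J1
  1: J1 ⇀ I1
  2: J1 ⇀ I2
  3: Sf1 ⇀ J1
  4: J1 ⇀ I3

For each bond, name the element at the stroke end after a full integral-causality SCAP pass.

β0 stroke at J1  (Se1 (Se) sets effort on bond)
β3 stroke at Sf1  (Sf1 fixes flow; stroke at Sf1)
β1 stroke at I1  (common-e at J1 fixed by 0)
β2 stroke at I2  (J1: bond 0 brought effort, rest push out)
β4 stroke at I3  (J1 effort already set via bond 0)

β0 stroke at J1
β1 stroke at I1
β2 stroke at I2
β3 stroke at Sf1
β4 stroke at I3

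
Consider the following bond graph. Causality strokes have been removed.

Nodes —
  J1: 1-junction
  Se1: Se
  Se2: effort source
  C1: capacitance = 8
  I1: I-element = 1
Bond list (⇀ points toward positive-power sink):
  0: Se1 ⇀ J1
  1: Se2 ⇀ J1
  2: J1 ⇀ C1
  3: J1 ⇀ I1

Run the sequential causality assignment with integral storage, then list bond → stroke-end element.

b0 stroke→J1
b1 stroke→J1
b2 stroke→J1
b3 stroke→I1

b0 stroke at J1  (Se1: effort source, stroke at far end)
b1 stroke at J1  (Se2 (Se) sets effort on bond)
b2 stroke at J1  (C1 integral (e out))
b3 stroke at I1  (J1: last free bond brings flow in)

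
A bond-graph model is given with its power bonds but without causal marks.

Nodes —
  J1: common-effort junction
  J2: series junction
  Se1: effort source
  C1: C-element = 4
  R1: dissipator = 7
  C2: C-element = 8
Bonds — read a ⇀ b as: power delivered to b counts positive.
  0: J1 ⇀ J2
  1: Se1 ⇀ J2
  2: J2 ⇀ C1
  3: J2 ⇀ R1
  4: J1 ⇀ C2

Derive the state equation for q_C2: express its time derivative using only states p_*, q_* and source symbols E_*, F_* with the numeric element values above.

b1 stroke→J2  (Se1 fixes effort; stroke away)
b2 stroke→J2  (C1: C, integral causality)
b4 stroke→J1  (prefer integral on C2)
b0 stroke→J2  (J1 effort already set via bond 4)
b3 stroke→R1  (J2: last free bond brings flow in)

dq_C2/dt = -E_Se1/7 + q_C1/28 - q_C2/56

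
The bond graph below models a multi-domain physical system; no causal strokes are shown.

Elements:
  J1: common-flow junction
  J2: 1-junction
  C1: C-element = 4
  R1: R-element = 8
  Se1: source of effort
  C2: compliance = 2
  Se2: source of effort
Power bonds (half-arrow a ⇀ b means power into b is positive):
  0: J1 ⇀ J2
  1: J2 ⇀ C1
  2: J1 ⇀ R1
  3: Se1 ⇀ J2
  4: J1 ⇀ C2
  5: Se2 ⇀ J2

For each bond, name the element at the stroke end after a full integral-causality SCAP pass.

β3 |J2  (source Se1 imposes e)
β5 |J2  (Se2: effort source, stroke at far end)
β1 |J2  (prefer integral on C1)
β0 |J1  (J2 needs exactly one f-in)
β4 |J1  (C2 outputs effort q/C2)
β2 |R1  (J1: last free bond brings flow in)

b0 stroke at J1
b1 stroke at J2
b2 stroke at R1
b3 stroke at J2
b4 stroke at J1
b5 stroke at J2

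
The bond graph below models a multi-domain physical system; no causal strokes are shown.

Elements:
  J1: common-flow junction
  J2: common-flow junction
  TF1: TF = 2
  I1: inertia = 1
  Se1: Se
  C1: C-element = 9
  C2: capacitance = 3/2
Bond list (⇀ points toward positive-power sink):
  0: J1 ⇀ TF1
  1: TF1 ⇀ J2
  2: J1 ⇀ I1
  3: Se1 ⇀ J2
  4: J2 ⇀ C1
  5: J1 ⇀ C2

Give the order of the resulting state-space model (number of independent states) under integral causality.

3  (C1, C2, I1 all integral)

b3 |J2  (source Se1 imposes e)
b2 |I1  (I1 integral (f out))
b0 |J1  (1-jn J1 has f-setter on 2)
b5 |J1  (J1 flow already set via bond 2)
b1 |TF1  (TF TF1: opposite of bond 0)
b4 |J2  (J2 flow already set via bond 1)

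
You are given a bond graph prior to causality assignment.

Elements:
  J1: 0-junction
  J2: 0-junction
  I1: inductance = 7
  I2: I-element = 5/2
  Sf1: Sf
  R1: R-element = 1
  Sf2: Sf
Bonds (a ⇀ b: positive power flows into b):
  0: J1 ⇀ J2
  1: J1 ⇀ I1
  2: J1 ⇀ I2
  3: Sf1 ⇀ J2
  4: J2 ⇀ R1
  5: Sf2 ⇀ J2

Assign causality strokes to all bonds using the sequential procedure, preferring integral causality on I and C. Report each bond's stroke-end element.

#0 stroke at J1
#1 stroke at I1
#2 stroke at I2
#3 stroke at Sf1
#4 stroke at J2
#5 stroke at Sf2

b3 |Sf1  (Sf1: flow source, stroke at near end)
b5 |Sf2  (source Sf2 imposes f)
b1 |I1  (I1: I, integral causality)
b2 |I2  (I2: I, integral causality)
b0 |J1  (J1 needs exactly one e-in)
b4 |J2  (closing 0-jn rule on J2)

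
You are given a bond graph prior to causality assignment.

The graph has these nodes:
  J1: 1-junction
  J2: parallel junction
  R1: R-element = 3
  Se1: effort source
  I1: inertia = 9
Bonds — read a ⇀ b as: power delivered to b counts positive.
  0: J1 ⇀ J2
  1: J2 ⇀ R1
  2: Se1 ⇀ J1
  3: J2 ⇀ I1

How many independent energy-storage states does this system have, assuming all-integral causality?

bond 2 |J1  (Se1: effort source, stroke at far end)
bond 0 |J2  (closing 1-jn rule on J1)
bond 1 |R1  (J2 effort already set via bond 0)
bond 3 |I1  (J2 effort already set via bond 0)

1  (I1 all integral)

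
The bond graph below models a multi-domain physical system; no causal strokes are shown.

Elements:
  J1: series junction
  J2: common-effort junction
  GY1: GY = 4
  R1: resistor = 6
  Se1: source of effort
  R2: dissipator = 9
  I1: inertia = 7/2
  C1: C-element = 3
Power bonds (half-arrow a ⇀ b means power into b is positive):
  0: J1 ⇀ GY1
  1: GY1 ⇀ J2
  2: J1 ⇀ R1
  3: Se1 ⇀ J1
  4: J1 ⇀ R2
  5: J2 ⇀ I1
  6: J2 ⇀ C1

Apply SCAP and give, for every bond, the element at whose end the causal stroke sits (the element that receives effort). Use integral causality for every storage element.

bond 0 →GY1
bond 1 →GY1
bond 2 →J1
bond 3 →J1
bond 4 →J1
bond 5 →I1
bond 6 →J2

β3 →J1  (Se1: effort source, stroke at far end)
β5 →I1  (I1 integral (f out))
β6 →J2  (C1: C, integral causality)
β1 →GY1  (0-jn J2 has e-setter on 6)
β0 →GY1  (GY1 both-in/both-out from 1)
β2 →J1  (J1 flow already set via bond 0)
β4 →J1  (common-f at J1 fixed by 0)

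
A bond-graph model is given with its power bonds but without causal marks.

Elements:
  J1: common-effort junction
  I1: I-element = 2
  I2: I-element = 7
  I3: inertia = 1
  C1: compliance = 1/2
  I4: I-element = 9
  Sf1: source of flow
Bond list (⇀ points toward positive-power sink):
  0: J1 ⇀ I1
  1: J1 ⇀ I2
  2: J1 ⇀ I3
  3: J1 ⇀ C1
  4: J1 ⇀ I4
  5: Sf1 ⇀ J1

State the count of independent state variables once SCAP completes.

5  (C1, I1, I2, I3, I4 all integral)

b5 →Sf1  (Sf1 fixes flow; stroke at Sf1)
b0 →I1  (I1 integral (f out))
b1 →I2  (I2 outputs flow p/I2)
b2 →I3  (I3 integral (f out))
b3 →J1  (C1: C, integral causality)
b4 →I4  (common-e at J1 fixed by 3)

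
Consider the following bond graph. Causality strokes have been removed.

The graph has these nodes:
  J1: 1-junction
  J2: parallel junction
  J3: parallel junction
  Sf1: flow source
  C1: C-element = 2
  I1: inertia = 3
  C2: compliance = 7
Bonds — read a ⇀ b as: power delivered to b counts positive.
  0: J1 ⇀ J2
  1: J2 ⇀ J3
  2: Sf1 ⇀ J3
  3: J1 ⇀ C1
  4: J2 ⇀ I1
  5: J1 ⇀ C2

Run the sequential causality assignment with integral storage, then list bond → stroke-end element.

#0 stroke→J2
#1 stroke→J3
#2 stroke→Sf1
#3 stroke→J1
#4 stroke→I1
#5 stroke→J1

bond 2 stroke→Sf1  (Sf1 (Sf) sets flow on bond)
bond 1 stroke→J3  (closing 0-jn rule on J3)
bond 3 stroke→J1  (C1 integral (e out))
bond 4 stroke→I1  (prefer integral on I1)
bond 0 stroke→J2  (J2: last free bond brings effort in)
bond 5 stroke→J1  (J1: bond 0 brought flow, rest push out)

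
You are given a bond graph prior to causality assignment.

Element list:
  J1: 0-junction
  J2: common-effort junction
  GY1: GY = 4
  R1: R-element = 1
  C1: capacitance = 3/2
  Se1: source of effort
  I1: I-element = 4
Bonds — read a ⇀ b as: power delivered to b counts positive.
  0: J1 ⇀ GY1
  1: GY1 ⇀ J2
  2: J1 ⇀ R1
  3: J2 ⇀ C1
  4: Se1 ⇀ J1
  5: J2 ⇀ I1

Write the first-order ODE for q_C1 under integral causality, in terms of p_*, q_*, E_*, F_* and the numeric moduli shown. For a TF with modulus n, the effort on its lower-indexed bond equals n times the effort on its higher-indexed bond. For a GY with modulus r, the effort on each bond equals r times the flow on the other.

#4 →J1  (source Se1 imposes e)
#0 →GY1  (0-jn J1 has e-setter on 4)
#2 →R1  (0-jn J1 has e-setter on 4)
#1 →GY1  (through GY1, causality inverts; strokes same side of GY1)
#3 →J2  (C1: C, integral causality)
#5 →I1  (J2: bond 3 brought effort, rest push out)

dq_C1/dt = E_Se1/4 - p_I1/4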